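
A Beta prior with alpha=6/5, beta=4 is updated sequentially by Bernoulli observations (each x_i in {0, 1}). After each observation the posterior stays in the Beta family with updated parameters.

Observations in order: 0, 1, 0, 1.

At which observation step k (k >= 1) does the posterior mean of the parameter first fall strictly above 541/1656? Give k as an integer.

obs 1: x=0 → posterior Beta(6/5, 5)
obs 2: x=1 → posterior Beta(11/5, 5)
obs 3: x=0 → posterior Beta(11/5, 6)
obs 4: x=1 → posterior Beta(16/5, 6)

k = 4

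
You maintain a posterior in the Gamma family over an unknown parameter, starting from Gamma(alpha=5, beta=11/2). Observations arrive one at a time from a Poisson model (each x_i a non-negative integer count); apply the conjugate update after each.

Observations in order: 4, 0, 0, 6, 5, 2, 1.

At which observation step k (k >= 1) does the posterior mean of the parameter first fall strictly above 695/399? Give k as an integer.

k = 5

obs 1: x=4 → posterior Gamma(9, 13/2)
obs 2: x=0 → posterior Gamma(9, 15/2)
obs 3: x=0 → posterior Gamma(9, 17/2)
obs 4: x=6 → posterior Gamma(15, 19/2)
obs 5: x=5 → posterior Gamma(20, 21/2)
obs 6: x=2 → posterior Gamma(22, 23/2)
obs 7: x=1 → posterior Gamma(23, 25/2)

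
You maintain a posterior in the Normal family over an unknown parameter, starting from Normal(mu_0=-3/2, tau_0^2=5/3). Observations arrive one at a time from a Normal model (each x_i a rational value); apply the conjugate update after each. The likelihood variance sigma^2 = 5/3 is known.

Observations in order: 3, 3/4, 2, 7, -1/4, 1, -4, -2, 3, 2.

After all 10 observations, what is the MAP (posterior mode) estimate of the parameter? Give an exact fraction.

1

obs 1: x=3 → posterior Normal(3/4, 5/6)
obs 2: x=3/4 → posterior Normal(3/4, 5/9)
obs 3: x=2 → posterior Normal(17/16, 5/12)
obs 4: x=7 → posterior Normal(9/4, 1/3)
obs 5: x=-1/4 → posterior Normal(11/6, 5/18)
obs 6: x=1 → posterior Normal(12/7, 5/21)
obs 7: x=-4 → posterior Normal(1, 5/24)
obs 8: x=-2 → posterior Normal(2/3, 5/27)
obs 9: x=3 → posterior Normal(9/10, 1/6)
obs 10: x=2 → posterior Normal(1, 5/33)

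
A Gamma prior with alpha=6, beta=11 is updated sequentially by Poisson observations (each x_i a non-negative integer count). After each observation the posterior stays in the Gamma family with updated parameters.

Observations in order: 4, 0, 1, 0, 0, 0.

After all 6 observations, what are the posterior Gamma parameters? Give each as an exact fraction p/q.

alpha=11, beta=17

obs 1: x=4 → posterior Gamma(10, 12)
obs 2: x=0 → posterior Gamma(10, 13)
obs 3: x=1 → posterior Gamma(11, 14)
obs 4: x=0 → posterior Gamma(11, 15)
obs 5: x=0 → posterior Gamma(11, 16)
obs 6: x=0 → posterior Gamma(11, 17)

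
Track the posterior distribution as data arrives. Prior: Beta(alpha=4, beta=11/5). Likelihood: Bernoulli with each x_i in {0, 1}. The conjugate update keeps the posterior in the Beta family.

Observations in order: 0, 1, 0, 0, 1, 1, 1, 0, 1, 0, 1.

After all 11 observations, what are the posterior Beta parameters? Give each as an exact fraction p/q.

obs 1: x=0 → posterior Beta(4, 16/5)
obs 2: x=1 → posterior Beta(5, 16/5)
obs 3: x=0 → posterior Beta(5, 21/5)
obs 4: x=0 → posterior Beta(5, 26/5)
obs 5: x=1 → posterior Beta(6, 26/5)
obs 6: x=1 → posterior Beta(7, 26/5)
obs 7: x=1 → posterior Beta(8, 26/5)
obs 8: x=0 → posterior Beta(8, 31/5)
obs 9: x=1 → posterior Beta(9, 31/5)
obs 10: x=0 → posterior Beta(9, 36/5)
obs 11: x=1 → posterior Beta(10, 36/5)

alpha=10, beta=36/5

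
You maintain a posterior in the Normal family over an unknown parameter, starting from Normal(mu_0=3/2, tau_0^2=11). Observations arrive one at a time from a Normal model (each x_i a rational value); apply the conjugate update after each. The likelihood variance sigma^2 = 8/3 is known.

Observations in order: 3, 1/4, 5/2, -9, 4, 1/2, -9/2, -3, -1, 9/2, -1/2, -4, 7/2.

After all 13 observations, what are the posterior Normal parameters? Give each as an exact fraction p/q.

mu_0=-447/1748, tau_0^2=88/437

obs 1: x=3 → posterior Normal(111/41, 88/41)
obs 2: x=1/4 → posterior Normal(477/296, 44/37)
obs 3: x=5/2 → posterior Normal(807/428, 88/107)
obs 4: x=-9 → posterior Normal(-381/560, 22/35)
obs 5: x=4 → posterior Normal(147/692, 88/173)
obs 6: x=1/2 → posterior Normal(213/824, 44/103)
obs 7: x=-9/2 → posterior Normal(-381/956, 88/239)
obs 8: x=-3 → posterior Normal(-777/1088, 11/34)
obs 9: x=-1 → posterior Normal(-909/1220, 88/305)
obs 10: x=9/2 → posterior Normal(-315/1352, 44/169)
obs 11: x=-1/2 → posterior Normal(-381/1484, 88/371)
obs 12: x=-4 → posterior Normal(-9/16, 22/101)
obs 13: x=7/2 → posterior Normal(-447/1748, 88/437)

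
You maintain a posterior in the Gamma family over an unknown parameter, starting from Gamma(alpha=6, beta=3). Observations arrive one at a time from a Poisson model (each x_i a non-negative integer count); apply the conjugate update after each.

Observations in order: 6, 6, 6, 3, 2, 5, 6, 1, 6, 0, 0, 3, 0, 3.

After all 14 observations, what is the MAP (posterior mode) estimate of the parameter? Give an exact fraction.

obs 1: x=6 → posterior Gamma(12, 4)
obs 2: x=6 → posterior Gamma(18, 5)
obs 3: x=6 → posterior Gamma(24, 6)
obs 4: x=3 → posterior Gamma(27, 7)
obs 5: x=2 → posterior Gamma(29, 8)
obs 6: x=5 → posterior Gamma(34, 9)
obs 7: x=6 → posterior Gamma(40, 10)
obs 8: x=1 → posterior Gamma(41, 11)
obs 9: x=6 → posterior Gamma(47, 12)
obs 10: x=0 → posterior Gamma(47, 13)
obs 11: x=0 → posterior Gamma(47, 14)
obs 12: x=3 → posterior Gamma(50, 15)
obs 13: x=0 → posterior Gamma(50, 16)
obs 14: x=3 → posterior Gamma(53, 17)

52/17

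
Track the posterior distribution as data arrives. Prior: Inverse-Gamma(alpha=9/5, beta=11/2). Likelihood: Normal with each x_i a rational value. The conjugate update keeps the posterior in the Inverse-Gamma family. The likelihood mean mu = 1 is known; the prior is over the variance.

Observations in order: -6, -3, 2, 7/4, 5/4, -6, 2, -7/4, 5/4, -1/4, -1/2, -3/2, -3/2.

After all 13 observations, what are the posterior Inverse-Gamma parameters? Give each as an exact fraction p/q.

obs 1: x=-6 → posterior Inverse-Gamma(23/10, 30)
obs 2: x=-3 → posterior Inverse-Gamma(14/5, 38)
obs 3: x=2 → posterior Inverse-Gamma(33/10, 77/2)
obs 4: x=7/4 → posterior Inverse-Gamma(19/5, 1241/32)
obs 5: x=5/4 → posterior Inverse-Gamma(43/10, 621/16)
obs 6: x=-6 → posterior Inverse-Gamma(24/5, 1013/16)
obs 7: x=2 → posterior Inverse-Gamma(53/10, 1021/16)
obs 8: x=-7/4 → posterior Inverse-Gamma(29/5, 2163/32)
obs 9: x=5/4 → posterior Inverse-Gamma(63/10, 541/8)
obs 10: x=-1/4 → posterior Inverse-Gamma(34/5, 2189/32)
obs 11: x=-1/2 → posterior Inverse-Gamma(73/10, 2225/32)
obs 12: x=-3/2 → posterior Inverse-Gamma(39/5, 2325/32)
obs 13: x=-3/2 → posterior Inverse-Gamma(83/10, 2425/32)

alpha=83/10, beta=2425/32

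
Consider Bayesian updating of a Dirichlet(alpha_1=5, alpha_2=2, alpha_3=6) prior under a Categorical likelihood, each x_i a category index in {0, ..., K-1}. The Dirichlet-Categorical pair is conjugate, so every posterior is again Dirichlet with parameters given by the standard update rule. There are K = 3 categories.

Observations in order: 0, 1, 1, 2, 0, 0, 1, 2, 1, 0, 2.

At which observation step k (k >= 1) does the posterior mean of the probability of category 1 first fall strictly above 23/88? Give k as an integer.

k = 9

obs 1: x=0 → posterior Dirichlet(6, 2, 6)
obs 2: x=1 → posterior Dirichlet(6, 3, 6)
obs 3: x=1 → posterior Dirichlet(6, 4, 6)
obs 4: x=2 → posterior Dirichlet(6, 4, 7)
obs 5: x=0 → posterior Dirichlet(7, 4, 7)
obs 6: x=0 → posterior Dirichlet(8, 4, 7)
obs 7: x=1 → posterior Dirichlet(8, 5, 7)
obs 8: x=2 → posterior Dirichlet(8, 5, 8)
obs 9: x=1 → posterior Dirichlet(8, 6, 8)
obs 10: x=0 → posterior Dirichlet(9, 6, 8)
obs 11: x=2 → posterior Dirichlet(9, 6, 9)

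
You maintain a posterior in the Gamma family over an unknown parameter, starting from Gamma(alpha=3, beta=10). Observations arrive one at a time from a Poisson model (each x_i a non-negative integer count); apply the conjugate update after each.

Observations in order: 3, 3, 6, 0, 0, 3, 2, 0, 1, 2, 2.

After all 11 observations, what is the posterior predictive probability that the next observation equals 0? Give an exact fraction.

1136272165922724266740722458520501/3635524038174209847159494312722432

obs 1: x=3 → posterior Gamma(6, 11)
obs 2: x=3 → posterior Gamma(9, 12)
obs 3: x=6 → posterior Gamma(15, 13)
obs 4: x=0 → posterior Gamma(15, 14)
obs 5: x=0 → posterior Gamma(15, 15)
obs 6: x=3 → posterior Gamma(18, 16)
obs 7: x=2 → posterior Gamma(20, 17)
obs 8: x=0 → posterior Gamma(20, 18)
obs 9: x=1 → posterior Gamma(21, 19)
obs 10: x=2 → posterior Gamma(23, 20)
obs 11: x=2 → posterior Gamma(25, 21)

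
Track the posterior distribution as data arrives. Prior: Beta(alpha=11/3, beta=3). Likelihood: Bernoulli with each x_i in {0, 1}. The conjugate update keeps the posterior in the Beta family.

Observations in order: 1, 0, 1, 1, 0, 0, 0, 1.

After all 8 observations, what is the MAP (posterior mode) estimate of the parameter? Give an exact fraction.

obs 1: x=1 → posterior Beta(14/3, 3)
obs 2: x=0 → posterior Beta(14/3, 4)
obs 3: x=1 → posterior Beta(17/3, 4)
obs 4: x=1 → posterior Beta(20/3, 4)
obs 5: x=0 → posterior Beta(20/3, 5)
obs 6: x=0 → posterior Beta(20/3, 6)
obs 7: x=0 → posterior Beta(20/3, 7)
obs 8: x=1 → posterior Beta(23/3, 7)

10/19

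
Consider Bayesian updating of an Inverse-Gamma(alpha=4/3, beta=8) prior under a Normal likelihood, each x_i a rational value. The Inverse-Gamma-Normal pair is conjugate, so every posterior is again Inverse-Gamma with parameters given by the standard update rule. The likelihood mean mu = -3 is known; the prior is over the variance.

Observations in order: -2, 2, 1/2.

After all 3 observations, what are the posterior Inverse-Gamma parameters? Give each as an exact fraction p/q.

obs 1: x=-2 → posterior Inverse-Gamma(11/6, 17/2)
obs 2: x=2 → posterior Inverse-Gamma(7/3, 21)
obs 3: x=1/2 → posterior Inverse-Gamma(17/6, 217/8)

alpha=17/6, beta=217/8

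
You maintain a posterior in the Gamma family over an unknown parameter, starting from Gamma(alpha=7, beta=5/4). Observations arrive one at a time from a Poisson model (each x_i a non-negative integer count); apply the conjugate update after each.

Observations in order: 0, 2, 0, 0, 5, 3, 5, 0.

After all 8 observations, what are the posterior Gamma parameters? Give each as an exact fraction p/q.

alpha=22, beta=37/4

obs 1: x=0 → posterior Gamma(7, 9/4)
obs 2: x=2 → posterior Gamma(9, 13/4)
obs 3: x=0 → posterior Gamma(9, 17/4)
obs 4: x=0 → posterior Gamma(9, 21/4)
obs 5: x=5 → posterior Gamma(14, 25/4)
obs 6: x=3 → posterior Gamma(17, 29/4)
obs 7: x=5 → posterior Gamma(22, 33/4)
obs 8: x=0 → posterior Gamma(22, 37/4)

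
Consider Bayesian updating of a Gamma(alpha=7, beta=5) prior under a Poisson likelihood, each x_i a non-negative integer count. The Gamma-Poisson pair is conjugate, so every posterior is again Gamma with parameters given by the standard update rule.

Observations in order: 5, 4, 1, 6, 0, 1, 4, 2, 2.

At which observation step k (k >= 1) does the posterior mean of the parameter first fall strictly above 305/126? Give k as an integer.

k = 4

obs 1: x=5 → posterior Gamma(12, 6)
obs 2: x=4 → posterior Gamma(16, 7)
obs 3: x=1 → posterior Gamma(17, 8)
obs 4: x=6 → posterior Gamma(23, 9)
obs 5: x=0 → posterior Gamma(23, 10)
obs 6: x=1 → posterior Gamma(24, 11)
obs 7: x=4 → posterior Gamma(28, 12)
obs 8: x=2 → posterior Gamma(30, 13)
obs 9: x=2 → posterior Gamma(32, 14)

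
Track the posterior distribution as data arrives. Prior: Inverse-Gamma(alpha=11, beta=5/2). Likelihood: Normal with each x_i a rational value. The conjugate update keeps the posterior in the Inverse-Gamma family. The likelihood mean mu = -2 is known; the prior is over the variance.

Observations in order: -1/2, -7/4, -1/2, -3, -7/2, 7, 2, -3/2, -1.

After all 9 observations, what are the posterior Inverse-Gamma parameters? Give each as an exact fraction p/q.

obs 1: x=-1/2 → posterior Inverse-Gamma(23/2, 29/8)
obs 2: x=-7/4 → posterior Inverse-Gamma(12, 117/32)
obs 3: x=-1/2 → posterior Inverse-Gamma(25/2, 153/32)
obs 4: x=-3 → posterior Inverse-Gamma(13, 169/32)
obs 5: x=-7/2 → posterior Inverse-Gamma(27/2, 205/32)
obs 6: x=7 → posterior Inverse-Gamma(14, 1501/32)
obs 7: x=2 → posterior Inverse-Gamma(29/2, 1757/32)
obs 8: x=-3/2 → posterior Inverse-Gamma(15, 1761/32)
obs 9: x=-1 → posterior Inverse-Gamma(31/2, 1777/32)

alpha=31/2, beta=1777/32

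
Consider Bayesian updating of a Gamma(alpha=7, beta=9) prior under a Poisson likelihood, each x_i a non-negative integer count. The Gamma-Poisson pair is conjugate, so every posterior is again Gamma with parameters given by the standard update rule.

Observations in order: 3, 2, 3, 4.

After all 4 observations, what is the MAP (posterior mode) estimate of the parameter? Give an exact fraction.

obs 1: x=3 → posterior Gamma(10, 10)
obs 2: x=2 → posterior Gamma(12, 11)
obs 3: x=3 → posterior Gamma(15, 12)
obs 4: x=4 → posterior Gamma(19, 13)

18/13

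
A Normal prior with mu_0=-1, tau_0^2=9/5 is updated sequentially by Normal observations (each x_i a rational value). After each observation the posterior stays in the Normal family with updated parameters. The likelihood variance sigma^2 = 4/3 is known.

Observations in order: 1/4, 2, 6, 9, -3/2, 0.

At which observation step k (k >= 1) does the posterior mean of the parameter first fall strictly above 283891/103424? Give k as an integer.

obs 1: x=1/4 → posterior Normal(-53/188, 36/47)
obs 2: x=2 → posterior Normal(163/296, 18/37)
obs 3: x=6 → posterior Normal(811/404, 36/101)
obs 4: x=9 → posterior Normal(1783/512, 9/32)
obs 5: x=-3/2 → posterior Normal(1621/620, 36/155)
obs 6: x=0 → posterior Normal(1621/728, 18/91)

k = 4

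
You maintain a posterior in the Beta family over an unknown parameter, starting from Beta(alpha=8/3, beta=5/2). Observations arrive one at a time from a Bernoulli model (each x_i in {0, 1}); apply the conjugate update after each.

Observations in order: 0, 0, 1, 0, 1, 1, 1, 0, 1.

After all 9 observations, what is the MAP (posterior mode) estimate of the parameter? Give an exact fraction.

obs 1: x=0 → posterior Beta(8/3, 7/2)
obs 2: x=0 → posterior Beta(8/3, 9/2)
obs 3: x=1 → posterior Beta(11/3, 9/2)
obs 4: x=0 → posterior Beta(11/3, 11/2)
obs 5: x=1 → posterior Beta(14/3, 11/2)
obs 6: x=1 → posterior Beta(17/3, 11/2)
obs 7: x=1 → posterior Beta(20/3, 11/2)
obs 8: x=0 → posterior Beta(20/3, 13/2)
obs 9: x=1 → posterior Beta(23/3, 13/2)

40/73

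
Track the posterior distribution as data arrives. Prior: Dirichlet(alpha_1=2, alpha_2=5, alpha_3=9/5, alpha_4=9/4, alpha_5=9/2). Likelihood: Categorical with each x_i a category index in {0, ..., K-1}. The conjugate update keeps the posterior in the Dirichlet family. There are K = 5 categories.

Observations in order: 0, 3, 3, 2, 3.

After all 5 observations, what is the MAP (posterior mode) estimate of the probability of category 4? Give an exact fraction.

obs 1: x=0 → posterior Dirichlet(3, 5, 9/5, 9/4, 9/2)
obs 2: x=3 → posterior Dirichlet(3, 5, 9/5, 13/4, 9/2)
obs 3: x=3 → posterior Dirichlet(3, 5, 9/5, 17/4, 9/2)
obs 4: x=2 → posterior Dirichlet(3, 5, 14/5, 17/4, 9/2)
obs 5: x=3 → posterior Dirichlet(3, 5, 14/5, 21/4, 9/2)

70/311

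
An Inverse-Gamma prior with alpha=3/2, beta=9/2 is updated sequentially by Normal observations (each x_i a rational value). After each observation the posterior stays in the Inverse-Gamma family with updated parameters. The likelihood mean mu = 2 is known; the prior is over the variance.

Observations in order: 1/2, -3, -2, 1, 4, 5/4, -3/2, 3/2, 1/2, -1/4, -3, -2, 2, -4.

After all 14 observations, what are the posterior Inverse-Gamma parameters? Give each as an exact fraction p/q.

alpha=17/2, beta=1237/16

obs 1: x=1/2 → posterior Inverse-Gamma(2, 45/8)
obs 2: x=-3 → posterior Inverse-Gamma(5/2, 145/8)
obs 3: x=-2 → posterior Inverse-Gamma(3, 209/8)
obs 4: x=1 → posterior Inverse-Gamma(7/2, 213/8)
obs 5: x=4 → posterior Inverse-Gamma(4, 229/8)
obs 6: x=5/4 → posterior Inverse-Gamma(9/2, 925/32)
obs 7: x=-3/2 → posterior Inverse-Gamma(5, 1121/32)
obs 8: x=3/2 → posterior Inverse-Gamma(11/2, 1125/32)
obs 9: x=1/2 → posterior Inverse-Gamma(6, 1161/32)
obs 10: x=-1/4 → posterior Inverse-Gamma(13/2, 621/16)
obs 11: x=-3 → posterior Inverse-Gamma(7, 821/16)
obs 12: x=-2 → posterior Inverse-Gamma(15/2, 949/16)
obs 13: x=2 → posterior Inverse-Gamma(8, 949/16)
obs 14: x=-4 → posterior Inverse-Gamma(17/2, 1237/16)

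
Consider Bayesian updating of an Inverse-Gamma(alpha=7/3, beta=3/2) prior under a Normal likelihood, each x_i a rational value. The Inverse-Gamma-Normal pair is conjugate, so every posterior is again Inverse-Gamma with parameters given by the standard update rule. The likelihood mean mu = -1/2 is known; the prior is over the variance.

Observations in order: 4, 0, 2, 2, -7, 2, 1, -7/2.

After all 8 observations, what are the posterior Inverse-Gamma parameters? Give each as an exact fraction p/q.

alpha=19/3, beta=383/8

obs 1: x=4 → posterior Inverse-Gamma(17/6, 93/8)
obs 2: x=0 → posterior Inverse-Gamma(10/3, 47/4)
obs 3: x=2 → posterior Inverse-Gamma(23/6, 119/8)
obs 4: x=2 → posterior Inverse-Gamma(13/3, 18)
obs 5: x=-7 → posterior Inverse-Gamma(29/6, 313/8)
obs 6: x=2 → posterior Inverse-Gamma(16/3, 169/4)
obs 7: x=1 → posterior Inverse-Gamma(35/6, 347/8)
obs 8: x=-7/2 → posterior Inverse-Gamma(19/3, 383/8)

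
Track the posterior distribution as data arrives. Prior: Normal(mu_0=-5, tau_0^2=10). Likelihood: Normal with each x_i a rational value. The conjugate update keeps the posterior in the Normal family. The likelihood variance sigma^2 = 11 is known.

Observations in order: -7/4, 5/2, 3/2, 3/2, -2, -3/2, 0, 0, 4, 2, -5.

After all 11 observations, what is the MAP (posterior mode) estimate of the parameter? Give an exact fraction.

-85/242

obs 1: x=-7/4 → posterior Normal(-145/42, 110/21)
obs 2: x=5/2 → posterior Normal(-95/62, 110/31)
obs 3: x=3/2 → posterior Normal(-65/82, 110/41)
obs 4: x=3/2 → posterior Normal(-35/102, 110/51)
obs 5: x=-2 → posterior Normal(-75/122, 110/61)
obs 6: x=-3/2 → posterior Normal(-105/142, 110/71)
obs 7: x=0 → posterior Normal(-35/54, 110/81)
obs 8: x=0 → posterior Normal(-15/26, 110/91)
obs 9: x=4 → posterior Normal(-25/202, 110/101)
obs 10: x=2 → posterior Normal(5/74, 110/111)
obs 11: x=-5 → posterior Normal(-85/242, 10/11)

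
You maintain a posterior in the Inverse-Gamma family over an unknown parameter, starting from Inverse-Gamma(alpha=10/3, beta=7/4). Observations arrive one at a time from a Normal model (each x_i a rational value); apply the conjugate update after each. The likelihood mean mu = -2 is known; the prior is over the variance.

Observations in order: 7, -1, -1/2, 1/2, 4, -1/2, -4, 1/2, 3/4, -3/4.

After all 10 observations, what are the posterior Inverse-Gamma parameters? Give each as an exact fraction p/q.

alpha=25/3, beta=1213/16

obs 1: x=7 → posterior Inverse-Gamma(23/6, 169/4)
obs 2: x=-1 → posterior Inverse-Gamma(13/3, 171/4)
obs 3: x=-1/2 → posterior Inverse-Gamma(29/6, 351/8)
obs 4: x=1/2 → posterior Inverse-Gamma(16/3, 47)
obs 5: x=4 → posterior Inverse-Gamma(35/6, 65)
obs 6: x=-1/2 → posterior Inverse-Gamma(19/3, 529/8)
obs 7: x=-4 → posterior Inverse-Gamma(41/6, 545/8)
obs 8: x=1/2 → posterior Inverse-Gamma(22/3, 285/4)
obs 9: x=3/4 → posterior Inverse-Gamma(47/6, 2401/32)
obs 10: x=-3/4 → posterior Inverse-Gamma(25/3, 1213/16)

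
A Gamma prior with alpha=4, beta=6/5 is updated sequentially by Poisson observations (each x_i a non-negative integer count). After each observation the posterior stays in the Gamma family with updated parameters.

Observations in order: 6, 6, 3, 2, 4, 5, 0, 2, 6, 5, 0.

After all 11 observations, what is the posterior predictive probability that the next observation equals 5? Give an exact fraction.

obs 1: x=6 → posterior Gamma(10, 11/5)
obs 2: x=6 → posterior Gamma(16, 16/5)
obs 3: x=3 → posterior Gamma(19, 21/5)
obs 4: x=2 → posterior Gamma(21, 26/5)
obs 5: x=4 → posterior Gamma(25, 31/5)
obs 6: x=5 → posterior Gamma(30, 36/5)
obs 7: x=0 → posterior Gamma(30, 41/5)
obs 8: x=2 → posterior Gamma(32, 46/5)
obs 9: x=6 → posterior Gamma(38, 51/5)
obs 10: x=5 → posterior Gamma(43, 56/5)
obs 11: x=0 → posterior Gamma(43, 61/5)

8537428443746569894032448585764086546135879851856602823086223552267835497043615696875/66007755605836816695645273306845882447214585263955933281983212633120275734545209229312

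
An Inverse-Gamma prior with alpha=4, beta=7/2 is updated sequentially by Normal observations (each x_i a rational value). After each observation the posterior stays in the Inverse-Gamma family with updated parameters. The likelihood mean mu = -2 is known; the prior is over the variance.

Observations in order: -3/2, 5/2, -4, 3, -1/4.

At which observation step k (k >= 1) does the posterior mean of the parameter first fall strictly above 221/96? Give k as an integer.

obs 1: x=-3/2 → posterior Inverse-Gamma(9/2, 29/8)
obs 2: x=5/2 → posterior Inverse-Gamma(5, 55/4)
obs 3: x=-4 → posterior Inverse-Gamma(11/2, 63/4)
obs 4: x=3 → posterior Inverse-Gamma(6, 113/4)
obs 5: x=-1/4 → posterior Inverse-Gamma(13/2, 953/32)

k = 2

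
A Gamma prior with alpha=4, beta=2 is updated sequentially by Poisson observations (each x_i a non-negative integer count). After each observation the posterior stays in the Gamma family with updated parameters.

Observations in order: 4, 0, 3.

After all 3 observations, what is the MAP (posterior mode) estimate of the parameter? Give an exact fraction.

2

obs 1: x=4 → posterior Gamma(8, 3)
obs 2: x=0 → posterior Gamma(8, 4)
obs 3: x=3 → posterior Gamma(11, 5)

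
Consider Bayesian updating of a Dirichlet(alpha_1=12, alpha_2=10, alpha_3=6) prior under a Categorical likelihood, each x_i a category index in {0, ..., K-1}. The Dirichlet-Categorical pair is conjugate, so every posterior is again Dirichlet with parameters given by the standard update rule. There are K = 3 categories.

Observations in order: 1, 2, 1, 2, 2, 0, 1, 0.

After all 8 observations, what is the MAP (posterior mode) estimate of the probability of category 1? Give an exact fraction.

4/11

obs 1: x=1 → posterior Dirichlet(12, 11, 6)
obs 2: x=2 → posterior Dirichlet(12, 11, 7)
obs 3: x=1 → posterior Dirichlet(12, 12, 7)
obs 4: x=2 → posterior Dirichlet(12, 12, 8)
obs 5: x=2 → posterior Dirichlet(12, 12, 9)
obs 6: x=0 → posterior Dirichlet(13, 12, 9)
obs 7: x=1 → posterior Dirichlet(13, 13, 9)
obs 8: x=0 → posterior Dirichlet(14, 13, 9)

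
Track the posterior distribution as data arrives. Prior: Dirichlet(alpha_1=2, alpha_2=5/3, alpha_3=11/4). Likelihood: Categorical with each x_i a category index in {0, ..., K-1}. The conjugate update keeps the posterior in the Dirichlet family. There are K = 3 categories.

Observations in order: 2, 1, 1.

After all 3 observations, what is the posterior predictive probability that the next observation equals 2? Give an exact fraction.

45/113

obs 1: x=2 → posterior Dirichlet(2, 5/3, 15/4)
obs 2: x=1 → posterior Dirichlet(2, 8/3, 15/4)
obs 3: x=1 → posterior Dirichlet(2, 11/3, 15/4)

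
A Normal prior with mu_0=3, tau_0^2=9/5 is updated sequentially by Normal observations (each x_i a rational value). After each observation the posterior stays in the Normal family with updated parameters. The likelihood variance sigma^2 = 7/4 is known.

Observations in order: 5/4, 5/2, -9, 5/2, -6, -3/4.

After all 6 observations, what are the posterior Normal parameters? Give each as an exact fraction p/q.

mu_0=-237/251, tau_0^2=63/251

obs 1: x=5/4 → posterior Normal(150/71, 63/71)
obs 2: x=5/2 → posterior Normal(240/107, 63/107)
obs 3: x=-9 → posterior Normal(-84/143, 63/143)
obs 4: x=5/2 → posterior Normal(6/179, 63/179)
obs 5: x=-6 → posterior Normal(-42/43, 63/215)
obs 6: x=-3/4 → posterior Normal(-237/251, 63/251)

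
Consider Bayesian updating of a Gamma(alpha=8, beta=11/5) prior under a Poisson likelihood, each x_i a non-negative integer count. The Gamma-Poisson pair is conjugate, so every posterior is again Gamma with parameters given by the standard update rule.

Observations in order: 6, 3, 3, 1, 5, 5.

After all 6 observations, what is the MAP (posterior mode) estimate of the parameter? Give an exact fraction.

obs 1: x=6 → posterior Gamma(14, 16/5)
obs 2: x=3 → posterior Gamma(17, 21/5)
obs 3: x=3 → posterior Gamma(20, 26/5)
obs 4: x=1 → posterior Gamma(21, 31/5)
obs 5: x=5 → posterior Gamma(26, 36/5)
obs 6: x=5 → posterior Gamma(31, 41/5)

150/41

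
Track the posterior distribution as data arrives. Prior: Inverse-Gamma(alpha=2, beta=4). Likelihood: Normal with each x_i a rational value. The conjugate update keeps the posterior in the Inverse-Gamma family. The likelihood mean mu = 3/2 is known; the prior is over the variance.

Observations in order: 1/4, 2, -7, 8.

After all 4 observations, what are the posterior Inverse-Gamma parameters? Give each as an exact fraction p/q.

alpha=4, beta=1989/32

obs 1: x=1/4 → posterior Inverse-Gamma(5/2, 153/32)
obs 2: x=2 → posterior Inverse-Gamma(3, 157/32)
obs 3: x=-7 → posterior Inverse-Gamma(7/2, 1313/32)
obs 4: x=8 → posterior Inverse-Gamma(4, 1989/32)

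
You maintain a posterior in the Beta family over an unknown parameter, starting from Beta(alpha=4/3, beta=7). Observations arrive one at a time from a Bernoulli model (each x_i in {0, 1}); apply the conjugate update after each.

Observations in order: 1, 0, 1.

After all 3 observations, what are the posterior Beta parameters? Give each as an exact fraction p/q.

alpha=10/3, beta=8

obs 1: x=1 → posterior Beta(7/3, 7)
obs 2: x=0 → posterior Beta(7/3, 8)
obs 3: x=1 → posterior Beta(10/3, 8)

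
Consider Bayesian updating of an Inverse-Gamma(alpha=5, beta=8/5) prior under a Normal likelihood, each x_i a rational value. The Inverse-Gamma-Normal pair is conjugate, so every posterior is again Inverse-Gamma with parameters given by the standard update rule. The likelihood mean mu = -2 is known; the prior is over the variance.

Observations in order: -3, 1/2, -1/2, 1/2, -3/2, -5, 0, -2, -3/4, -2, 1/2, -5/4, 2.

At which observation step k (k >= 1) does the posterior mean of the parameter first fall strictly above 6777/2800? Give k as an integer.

k = 13

obs 1: x=-3 → posterior Inverse-Gamma(11/2, 21/10)
obs 2: x=1/2 → posterior Inverse-Gamma(6, 209/40)
obs 3: x=-1/2 → posterior Inverse-Gamma(13/2, 127/20)
obs 4: x=1/2 → posterior Inverse-Gamma(7, 379/40)
obs 5: x=-3/2 → posterior Inverse-Gamma(15/2, 48/5)
obs 6: x=-5 → posterior Inverse-Gamma(8, 141/10)
obs 7: x=0 → posterior Inverse-Gamma(17/2, 161/10)
obs 8: x=-2 → posterior Inverse-Gamma(9, 161/10)
obs 9: x=-3/4 → posterior Inverse-Gamma(19/2, 2701/160)
obs 10: x=-2 → posterior Inverse-Gamma(10, 2701/160)
obs 11: x=1/2 → posterior Inverse-Gamma(21/2, 3201/160)
obs 12: x=-5/4 → posterior Inverse-Gamma(11, 1623/80)
obs 13: x=2 → posterior Inverse-Gamma(23/2, 2263/80)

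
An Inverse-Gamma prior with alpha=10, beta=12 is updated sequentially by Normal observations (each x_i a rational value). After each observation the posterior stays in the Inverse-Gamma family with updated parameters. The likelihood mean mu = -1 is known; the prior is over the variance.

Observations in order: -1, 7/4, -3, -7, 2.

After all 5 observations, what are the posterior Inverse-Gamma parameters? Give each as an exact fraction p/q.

alpha=25/2, beta=1289/32

obs 1: x=-1 → posterior Inverse-Gamma(21/2, 12)
obs 2: x=7/4 → posterior Inverse-Gamma(11, 505/32)
obs 3: x=-3 → posterior Inverse-Gamma(23/2, 569/32)
obs 4: x=-7 → posterior Inverse-Gamma(12, 1145/32)
obs 5: x=2 → posterior Inverse-Gamma(25/2, 1289/32)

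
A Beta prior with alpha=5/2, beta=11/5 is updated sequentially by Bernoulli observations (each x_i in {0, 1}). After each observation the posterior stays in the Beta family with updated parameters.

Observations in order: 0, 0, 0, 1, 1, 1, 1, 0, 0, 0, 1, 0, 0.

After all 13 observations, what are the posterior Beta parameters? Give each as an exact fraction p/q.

obs 1: x=0 → posterior Beta(5/2, 16/5)
obs 2: x=0 → posterior Beta(5/2, 21/5)
obs 3: x=0 → posterior Beta(5/2, 26/5)
obs 4: x=1 → posterior Beta(7/2, 26/5)
obs 5: x=1 → posterior Beta(9/2, 26/5)
obs 6: x=1 → posterior Beta(11/2, 26/5)
obs 7: x=1 → posterior Beta(13/2, 26/5)
obs 8: x=0 → posterior Beta(13/2, 31/5)
obs 9: x=0 → posterior Beta(13/2, 36/5)
obs 10: x=0 → posterior Beta(13/2, 41/5)
obs 11: x=1 → posterior Beta(15/2, 41/5)
obs 12: x=0 → posterior Beta(15/2, 46/5)
obs 13: x=0 → posterior Beta(15/2, 51/5)

alpha=15/2, beta=51/5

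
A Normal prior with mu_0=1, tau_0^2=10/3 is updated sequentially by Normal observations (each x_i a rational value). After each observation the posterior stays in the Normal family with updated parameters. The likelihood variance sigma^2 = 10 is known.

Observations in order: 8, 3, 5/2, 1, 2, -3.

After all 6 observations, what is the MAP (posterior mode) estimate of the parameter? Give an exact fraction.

11/6

obs 1: x=8 → posterior Normal(11/4, 5/2)
obs 2: x=3 → posterior Normal(14/5, 2)
obs 3: x=5/2 → posterior Normal(11/4, 5/3)
obs 4: x=1 → posterior Normal(5/2, 10/7)
obs 5: x=2 → posterior Normal(39/16, 5/4)
obs 6: x=-3 → posterior Normal(11/6, 10/9)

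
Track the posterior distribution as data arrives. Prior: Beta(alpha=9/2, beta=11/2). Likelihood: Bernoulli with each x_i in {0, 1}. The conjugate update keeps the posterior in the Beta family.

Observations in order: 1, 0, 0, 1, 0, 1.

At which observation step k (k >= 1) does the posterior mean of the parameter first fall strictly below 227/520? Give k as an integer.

obs 1: x=1 → posterior Beta(11/2, 11/2)
obs 2: x=0 → posterior Beta(11/2, 13/2)
obs 3: x=0 → posterior Beta(11/2, 15/2)
obs 4: x=1 → posterior Beta(13/2, 15/2)
obs 5: x=0 → posterior Beta(13/2, 17/2)
obs 6: x=1 → posterior Beta(15/2, 17/2)

k = 3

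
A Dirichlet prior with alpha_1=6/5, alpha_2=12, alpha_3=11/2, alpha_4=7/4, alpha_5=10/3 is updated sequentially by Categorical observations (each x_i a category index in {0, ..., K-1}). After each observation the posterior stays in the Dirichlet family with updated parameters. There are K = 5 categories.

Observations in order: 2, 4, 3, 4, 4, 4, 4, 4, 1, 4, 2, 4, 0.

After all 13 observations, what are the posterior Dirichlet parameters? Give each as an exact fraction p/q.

alpha_1=11/5, alpha_2=13, alpha_3=15/2, alpha_4=11/4, alpha_5=34/3

obs 1: x=2 → posterior Dirichlet(6/5, 12, 13/2, 7/4, 10/3)
obs 2: x=4 → posterior Dirichlet(6/5, 12, 13/2, 7/4, 13/3)
obs 3: x=3 → posterior Dirichlet(6/5, 12, 13/2, 11/4, 13/3)
obs 4: x=4 → posterior Dirichlet(6/5, 12, 13/2, 11/4, 16/3)
obs 5: x=4 → posterior Dirichlet(6/5, 12, 13/2, 11/4, 19/3)
obs 6: x=4 → posterior Dirichlet(6/5, 12, 13/2, 11/4, 22/3)
obs 7: x=4 → posterior Dirichlet(6/5, 12, 13/2, 11/4, 25/3)
obs 8: x=4 → posterior Dirichlet(6/5, 12, 13/2, 11/4, 28/3)
obs 9: x=1 → posterior Dirichlet(6/5, 13, 13/2, 11/4, 28/3)
obs 10: x=4 → posterior Dirichlet(6/5, 13, 13/2, 11/4, 31/3)
obs 11: x=2 → posterior Dirichlet(6/5, 13, 15/2, 11/4, 31/3)
obs 12: x=4 → posterior Dirichlet(6/5, 13, 15/2, 11/4, 34/3)
obs 13: x=0 → posterior Dirichlet(11/5, 13, 15/2, 11/4, 34/3)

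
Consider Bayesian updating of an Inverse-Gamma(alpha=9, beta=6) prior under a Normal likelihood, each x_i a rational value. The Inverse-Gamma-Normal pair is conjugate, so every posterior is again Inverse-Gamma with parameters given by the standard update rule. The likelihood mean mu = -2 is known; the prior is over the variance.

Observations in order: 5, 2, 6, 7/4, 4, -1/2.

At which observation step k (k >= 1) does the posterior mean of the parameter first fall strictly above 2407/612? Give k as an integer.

obs 1: x=5 → posterior Inverse-Gamma(19/2, 61/2)
obs 2: x=2 → posterior Inverse-Gamma(10, 77/2)
obs 3: x=6 → posterior Inverse-Gamma(21/2, 141/2)
obs 4: x=7/4 → posterior Inverse-Gamma(11, 2481/32)
obs 5: x=4 → posterior Inverse-Gamma(23/2, 3057/32)
obs 6: x=-1/2 → posterior Inverse-Gamma(12, 3093/32)

k = 2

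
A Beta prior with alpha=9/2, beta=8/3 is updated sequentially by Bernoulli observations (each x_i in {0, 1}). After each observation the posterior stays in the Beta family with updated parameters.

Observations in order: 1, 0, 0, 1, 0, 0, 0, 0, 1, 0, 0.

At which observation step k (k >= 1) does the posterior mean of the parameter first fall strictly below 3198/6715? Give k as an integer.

k = 7

obs 1: x=1 → posterior Beta(11/2, 8/3)
obs 2: x=0 → posterior Beta(11/2, 11/3)
obs 3: x=0 → posterior Beta(11/2, 14/3)
obs 4: x=1 → posterior Beta(13/2, 14/3)
obs 5: x=0 → posterior Beta(13/2, 17/3)
obs 6: x=0 → posterior Beta(13/2, 20/3)
obs 7: x=0 → posterior Beta(13/2, 23/3)
obs 8: x=0 → posterior Beta(13/2, 26/3)
obs 9: x=1 → posterior Beta(15/2, 26/3)
obs 10: x=0 → posterior Beta(15/2, 29/3)
obs 11: x=0 → posterior Beta(15/2, 32/3)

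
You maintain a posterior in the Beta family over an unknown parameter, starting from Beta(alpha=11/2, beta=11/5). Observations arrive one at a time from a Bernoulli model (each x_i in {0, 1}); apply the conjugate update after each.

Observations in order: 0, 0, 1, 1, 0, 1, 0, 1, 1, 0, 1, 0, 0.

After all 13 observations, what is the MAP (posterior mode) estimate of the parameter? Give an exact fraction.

obs 1: x=0 → posterior Beta(11/2, 16/5)
obs 2: x=0 → posterior Beta(11/2, 21/5)
obs 3: x=1 → posterior Beta(13/2, 21/5)
obs 4: x=1 → posterior Beta(15/2, 21/5)
obs 5: x=0 → posterior Beta(15/2, 26/5)
obs 6: x=1 → posterior Beta(17/2, 26/5)
obs 7: x=0 → posterior Beta(17/2, 31/5)
obs 8: x=1 → posterior Beta(19/2, 31/5)
obs 9: x=1 → posterior Beta(21/2, 31/5)
obs 10: x=0 → posterior Beta(21/2, 36/5)
obs 11: x=1 → posterior Beta(23/2, 36/5)
obs 12: x=0 → posterior Beta(23/2, 41/5)
obs 13: x=0 → posterior Beta(23/2, 46/5)

105/187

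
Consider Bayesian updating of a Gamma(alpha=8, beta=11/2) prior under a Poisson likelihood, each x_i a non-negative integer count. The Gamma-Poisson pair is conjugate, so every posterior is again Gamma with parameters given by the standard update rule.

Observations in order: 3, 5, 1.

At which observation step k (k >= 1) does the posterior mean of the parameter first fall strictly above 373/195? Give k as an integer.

obs 1: x=3 → posterior Gamma(11, 13/2)
obs 2: x=5 → posterior Gamma(16, 15/2)
obs 3: x=1 → posterior Gamma(17, 17/2)

k = 2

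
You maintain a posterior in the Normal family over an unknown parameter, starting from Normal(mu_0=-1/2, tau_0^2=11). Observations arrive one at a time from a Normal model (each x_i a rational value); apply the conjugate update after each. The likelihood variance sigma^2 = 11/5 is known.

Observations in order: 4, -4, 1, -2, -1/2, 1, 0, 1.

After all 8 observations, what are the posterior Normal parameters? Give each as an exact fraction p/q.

obs 1: x=4 → posterior Normal(13/4, 11/6)
obs 2: x=-4 → posterior Normal(-1/22, 1)
obs 3: x=1 → posterior Normal(9/32, 11/16)
obs 4: x=-2 → posterior Normal(-11/42, 11/21)
obs 5: x=-1/2 → posterior Normal(-4/13, 11/26)
obs 6: x=1 → posterior Normal(-3/31, 11/31)
obs 7: x=0 → posterior Normal(-1/12, 11/36)
obs 8: x=1 → posterior Normal(2/41, 11/41)

mu_0=2/41, tau_0^2=11/41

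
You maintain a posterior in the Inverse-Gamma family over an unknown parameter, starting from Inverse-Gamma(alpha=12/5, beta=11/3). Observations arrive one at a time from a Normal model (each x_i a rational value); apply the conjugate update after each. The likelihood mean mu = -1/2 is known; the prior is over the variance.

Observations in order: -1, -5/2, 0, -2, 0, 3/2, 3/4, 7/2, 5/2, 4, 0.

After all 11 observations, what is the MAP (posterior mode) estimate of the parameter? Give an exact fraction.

obs 1: x=-1 → posterior Inverse-Gamma(29/10, 91/24)
obs 2: x=-5/2 → posterior Inverse-Gamma(17/5, 139/24)
obs 3: x=0 → posterior Inverse-Gamma(39/10, 71/12)
obs 4: x=-2 → posterior Inverse-Gamma(22/5, 169/24)
obs 5: x=0 → posterior Inverse-Gamma(49/10, 43/6)
obs 6: x=3/2 → posterior Inverse-Gamma(27/5, 55/6)
obs 7: x=3/4 → posterior Inverse-Gamma(59/10, 955/96)
obs 8: x=7/2 → posterior Inverse-Gamma(32/5, 1723/96)
obs 9: x=5/2 → posterior Inverse-Gamma(69/10, 2155/96)
obs 10: x=4 → posterior Inverse-Gamma(37/5, 3127/96)
obs 11: x=0 → posterior Inverse-Gamma(79/10, 3139/96)

15695/4272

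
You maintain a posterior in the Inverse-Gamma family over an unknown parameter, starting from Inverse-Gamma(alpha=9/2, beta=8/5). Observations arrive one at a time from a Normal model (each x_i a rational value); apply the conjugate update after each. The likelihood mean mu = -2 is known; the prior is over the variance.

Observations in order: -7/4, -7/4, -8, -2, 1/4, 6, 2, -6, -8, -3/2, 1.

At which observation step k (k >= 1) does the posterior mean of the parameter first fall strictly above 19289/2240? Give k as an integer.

k = 7

obs 1: x=-7/4 → posterior Inverse-Gamma(5, 261/160)
obs 2: x=-7/4 → posterior Inverse-Gamma(11/2, 133/80)
obs 3: x=-8 → posterior Inverse-Gamma(6, 1573/80)
obs 4: x=-2 → posterior Inverse-Gamma(13/2, 1573/80)
obs 5: x=1/4 → posterior Inverse-Gamma(7, 3551/160)
obs 6: x=6 → posterior Inverse-Gamma(15/2, 8671/160)
obs 7: x=2 → posterior Inverse-Gamma(8, 9951/160)
obs 8: x=-6 → posterior Inverse-Gamma(17/2, 11231/160)
obs 9: x=-8 → posterior Inverse-Gamma(9, 14111/160)
obs 10: x=-3/2 → posterior Inverse-Gamma(19/2, 14131/160)
obs 11: x=1 → posterior Inverse-Gamma(10, 14851/160)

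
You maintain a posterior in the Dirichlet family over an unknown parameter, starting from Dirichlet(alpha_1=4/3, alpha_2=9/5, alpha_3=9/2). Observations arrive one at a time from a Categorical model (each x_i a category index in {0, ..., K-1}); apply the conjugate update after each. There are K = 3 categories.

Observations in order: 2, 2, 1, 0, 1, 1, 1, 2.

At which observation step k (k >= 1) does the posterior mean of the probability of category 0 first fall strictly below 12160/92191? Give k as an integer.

obs 1: x=2 → posterior Dirichlet(4/3, 9/5, 11/2)
obs 2: x=2 → posterior Dirichlet(4/3, 9/5, 13/2)
obs 3: x=1 → posterior Dirichlet(4/3, 14/5, 13/2)
obs 4: x=0 → posterior Dirichlet(7/3, 14/5, 13/2)
obs 5: x=1 → posterior Dirichlet(7/3, 19/5, 13/2)
obs 6: x=1 → posterior Dirichlet(7/3, 24/5, 13/2)
obs 7: x=1 → posterior Dirichlet(7/3, 29/5, 13/2)
obs 8: x=2 → posterior Dirichlet(7/3, 29/5, 15/2)

k = 3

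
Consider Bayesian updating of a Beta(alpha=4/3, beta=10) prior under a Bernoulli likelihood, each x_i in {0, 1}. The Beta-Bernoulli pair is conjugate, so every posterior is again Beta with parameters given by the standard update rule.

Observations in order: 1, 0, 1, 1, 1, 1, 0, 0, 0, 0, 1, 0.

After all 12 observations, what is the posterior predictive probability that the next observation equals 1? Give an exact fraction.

obs 1: x=1 → posterior Beta(7/3, 10)
obs 2: x=0 → posterior Beta(7/3, 11)
obs 3: x=1 → posterior Beta(10/3, 11)
obs 4: x=1 → posterior Beta(13/3, 11)
obs 5: x=1 → posterior Beta(16/3, 11)
obs 6: x=1 → posterior Beta(19/3, 11)
obs 7: x=0 → posterior Beta(19/3, 12)
obs 8: x=0 → posterior Beta(19/3, 13)
obs 9: x=0 → posterior Beta(19/3, 14)
obs 10: x=0 → posterior Beta(19/3, 15)
obs 11: x=1 → posterior Beta(22/3, 15)
obs 12: x=0 → posterior Beta(22/3, 16)

11/35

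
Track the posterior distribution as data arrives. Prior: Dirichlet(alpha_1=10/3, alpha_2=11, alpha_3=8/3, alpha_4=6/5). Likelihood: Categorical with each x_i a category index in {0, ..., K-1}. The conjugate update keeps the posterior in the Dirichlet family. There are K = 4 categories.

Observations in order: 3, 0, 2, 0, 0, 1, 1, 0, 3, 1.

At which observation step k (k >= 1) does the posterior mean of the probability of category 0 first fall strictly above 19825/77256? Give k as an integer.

obs 1: x=3 → posterior Dirichlet(10/3, 11, 8/3, 11/5)
obs 2: x=0 → posterior Dirichlet(13/3, 11, 8/3, 11/5)
obs 3: x=2 → posterior Dirichlet(13/3, 11, 11/3, 11/5)
obs 4: x=0 → posterior Dirichlet(16/3, 11, 11/3, 11/5)
obs 5: x=0 → posterior Dirichlet(19/3, 11, 11/3, 11/5)
obs 6: x=1 → posterior Dirichlet(19/3, 12, 11/3, 11/5)
obs 7: x=1 → posterior Dirichlet(19/3, 13, 11/3, 11/5)
obs 8: x=0 → posterior Dirichlet(22/3, 13, 11/3, 11/5)
obs 9: x=3 → posterior Dirichlet(22/3, 13, 11/3, 16/5)
obs 10: x=1 → posterior Dirichlet(22/3, 14, 11/3, 16/5)

k = 5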